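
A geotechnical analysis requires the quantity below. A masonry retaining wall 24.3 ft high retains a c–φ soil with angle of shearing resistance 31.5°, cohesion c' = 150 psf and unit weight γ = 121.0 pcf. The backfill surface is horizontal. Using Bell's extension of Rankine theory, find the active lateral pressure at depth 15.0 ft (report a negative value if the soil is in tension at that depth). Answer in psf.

401 psf

K_a = (1 − sin φ)/(1 + sin φ) = 0.3136.
σ_a = K_a γ z − 2c√K_a = 0.3136×121.0×15.0 − 2×150×0.5600 = 401.2 psf.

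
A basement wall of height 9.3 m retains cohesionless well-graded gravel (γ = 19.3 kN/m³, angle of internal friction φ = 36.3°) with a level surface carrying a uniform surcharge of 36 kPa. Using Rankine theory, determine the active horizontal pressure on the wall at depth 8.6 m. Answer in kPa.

51.8 kPa

K_a = (1 − sin φ)/(1 + sin φ) = 0.2563.
σ_v = γz + q = 19.3 × 8.6 + 36 = 202.0 kPa.
σ_h = K_a σ_v = 0.2563 × 202.0 = 51.76 kPa.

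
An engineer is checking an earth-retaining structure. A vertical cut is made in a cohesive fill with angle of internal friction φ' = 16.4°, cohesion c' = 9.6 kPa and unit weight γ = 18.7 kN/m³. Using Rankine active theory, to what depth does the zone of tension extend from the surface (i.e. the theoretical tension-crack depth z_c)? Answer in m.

1.37 m

K_a = tan²(45° − 16.4°/2) = 0.5596; √K_a = 0.7481.
The active pressure is zero where K_a γ z = 2c√K_a, so z_c = 2c/(γ√K_a) = 2×9.6/(18.7×0.7481) = 1.372 m.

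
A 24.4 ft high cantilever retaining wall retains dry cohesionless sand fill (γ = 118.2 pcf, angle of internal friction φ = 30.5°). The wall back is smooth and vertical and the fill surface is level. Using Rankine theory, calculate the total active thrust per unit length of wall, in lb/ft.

K_a = tan²(45° − φ/2) = 0.3267.
P_a = ½ K_a γ H² = 0.5 × 0.3267 × 118.2 × 24.4² = 11490 lb/ft.

11500 lb/ft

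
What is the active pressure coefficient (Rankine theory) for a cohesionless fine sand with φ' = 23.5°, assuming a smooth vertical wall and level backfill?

0.430

K_a = (1 − sin φ)/(1 + sin φ) = (1 − sin 23.5°)/(1 + sin 23.5°) = 0.4298.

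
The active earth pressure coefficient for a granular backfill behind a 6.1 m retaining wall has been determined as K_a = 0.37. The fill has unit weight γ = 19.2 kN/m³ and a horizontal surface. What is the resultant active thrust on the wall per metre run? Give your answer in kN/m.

132 kN/m

P = ½ K_a γ H² = 0.5 × 0.37 × 19.2 × 6.1² = 132.2 kN/m.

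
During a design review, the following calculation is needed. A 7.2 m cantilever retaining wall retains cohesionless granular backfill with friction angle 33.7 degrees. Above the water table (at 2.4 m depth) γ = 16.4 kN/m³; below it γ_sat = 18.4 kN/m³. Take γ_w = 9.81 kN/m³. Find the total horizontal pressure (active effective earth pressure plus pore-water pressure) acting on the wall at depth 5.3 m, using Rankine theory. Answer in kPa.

K_a = (1 − sin φ)/(1 + sin φ) = 0.2863.
γ' = 18.4 − 9.81 = 8.590 kN/m³.
Effective vertical stress at 5.3 m: σ'_v = 16.4×2.4 + 8.590×2.90 = 64.27 kPa.
σ'_h = K_a σ'_v = 0.2863 × 64.27 = 18.40 kPa; u = γ_w × 2.90 = 28.45 kPa.
Total σ_h = 18.40 + 28.45 = 46.85 kPa.

46.8 kPa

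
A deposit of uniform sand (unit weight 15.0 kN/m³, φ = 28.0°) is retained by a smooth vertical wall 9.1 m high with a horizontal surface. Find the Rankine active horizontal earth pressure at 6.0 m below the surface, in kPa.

K_a = (1 − sin φ)/(1 + sin φ) = 0.3610.
σ_h = K_a γ z = 0.3610 × 15.0 × 6.0 = 32.49 kPa.

32.5 kPa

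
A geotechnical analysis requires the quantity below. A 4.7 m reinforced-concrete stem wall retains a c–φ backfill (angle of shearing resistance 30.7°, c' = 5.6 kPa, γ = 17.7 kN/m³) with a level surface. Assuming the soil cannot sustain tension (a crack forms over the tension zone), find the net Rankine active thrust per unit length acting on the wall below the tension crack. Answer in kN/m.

K_a = 0.3240; √K_a = 0.5692.
Tension-crack depth z_c = 2c/(γ√K_a) = 2×5.6/(17.7×0.5692) = 1.112 m.
σ_a at base = K_a γ H − 2c√K_a = 0.3240×17.7×4.7 − 2×5.6×0.5692 = 20.58 kPa.
P_a = ½ × 20.58 × (H − z_c) = 0.5×20.58×3.588 = 36.93 kN/m.

36.9 kN/m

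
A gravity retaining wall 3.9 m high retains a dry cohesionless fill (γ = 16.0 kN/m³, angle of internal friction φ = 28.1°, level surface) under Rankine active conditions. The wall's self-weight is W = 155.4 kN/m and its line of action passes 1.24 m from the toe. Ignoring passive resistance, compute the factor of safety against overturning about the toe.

3.39

K_a = tan²(45° − 28.1°/2) = 0.3596.
P_a = ½K_aγH² = 0.5×0.3596×16.0×3.9² = 43.76 kN/m, acting at H/3 = 1.300 m above the base.
Overturning moment M_o = P_a × H/3 = 43.76 × 1.300 = 56.88.
Resisting moment M_r = W × 1.24 = 155.4 × 1.24 = 192.7.
FS_overturning = M_r/M_o = 192.7/56.88 = 3.388.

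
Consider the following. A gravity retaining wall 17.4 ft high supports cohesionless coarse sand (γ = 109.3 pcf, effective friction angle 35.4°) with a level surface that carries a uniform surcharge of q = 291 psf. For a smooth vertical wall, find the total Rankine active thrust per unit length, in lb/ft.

5760 lb/ft

K_a = tan²(45° − φ/2) = 0.2664.
Soil triangle: ½ K_a γ H² = 0.5×0.2664×109.3×17.4² = 4408 lb/ft.
Surcharge rectangle: K_a q H = 0.2664×291×17.4 = 1349 lb/ft.
Total = 4408 + 1349 = 5757 lb/ft.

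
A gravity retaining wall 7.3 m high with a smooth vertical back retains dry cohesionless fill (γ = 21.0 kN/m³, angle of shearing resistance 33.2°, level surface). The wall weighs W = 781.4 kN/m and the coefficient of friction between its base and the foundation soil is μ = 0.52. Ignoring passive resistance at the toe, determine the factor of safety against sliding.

K_a = tan²(45° − 33.2°/2) = 0.2924.
P_a = ½K_aγH² = 0.5×0.2924×21.0×7.3² = 163.6 kN/m, acting at H/3 = 2.433 m above the base.
FS_sliding = μW / P_a = 0.52×781.4 / 163.6 = 2.484.

2.48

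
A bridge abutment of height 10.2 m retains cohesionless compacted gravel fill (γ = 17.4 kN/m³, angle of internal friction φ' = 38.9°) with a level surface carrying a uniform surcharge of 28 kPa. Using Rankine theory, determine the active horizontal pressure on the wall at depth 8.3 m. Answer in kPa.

K_a = (1 − sin φ)/(1 + sin φ) = 0.2285.
σ_v = γz + q = 17.4 × 8.3 + 28 = 172.4 kPa.
σ_h = K_a σ_v = 0.2285 × 172.4 = 39.40 kPa.

39.4 kPa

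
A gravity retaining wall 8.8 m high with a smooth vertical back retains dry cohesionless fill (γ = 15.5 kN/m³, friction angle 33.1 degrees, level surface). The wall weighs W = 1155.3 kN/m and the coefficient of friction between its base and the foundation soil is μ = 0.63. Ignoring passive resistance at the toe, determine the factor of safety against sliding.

4.13

K_a = tan²(45° − 33.1°/2) = 0.2936.
P_a = ½K_aγH² = 0.5×0.2936×15.5×8.8² = 176.2 kN/m, acting at H/3 = 2.933 m above the base.
FS_sliding = μW / P_a = 0.63×1155.3 / 176.2 = 4.131.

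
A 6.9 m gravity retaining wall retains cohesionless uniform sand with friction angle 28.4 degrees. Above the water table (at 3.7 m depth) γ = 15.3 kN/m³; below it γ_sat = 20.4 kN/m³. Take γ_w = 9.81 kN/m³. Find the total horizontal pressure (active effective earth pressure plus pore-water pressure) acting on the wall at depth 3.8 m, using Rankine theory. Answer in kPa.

21.5 kPa

K_a = (1 − sin φ)/(1 + sin φ) = 0.3554.
γ' = 20.4 − 9.81 = 10.59 kN/m³.
Effective vertical stress at 3.8 m: σ'_v = 15.3×3.7 + 10.59×0.1000 = 57.67 kPa.
σ'_h = K_a σ'_v = 0.3554 × 57.67 = 20.49 kPa; u = γ_w × 0.1000 = 0.9810 kPa.
Total σ_h = 20.49 + 0.9810 = 21.47 kPa.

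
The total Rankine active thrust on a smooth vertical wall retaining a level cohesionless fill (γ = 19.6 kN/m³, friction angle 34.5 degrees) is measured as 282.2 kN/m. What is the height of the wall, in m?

K_a = 0.2768. P_a = ½ K_a γ H² ⇒ H = √(2P_a/(K_a γ)).
H = √(2×282.2/(0.2768×19.6)) = 10.20 m.

10.2 m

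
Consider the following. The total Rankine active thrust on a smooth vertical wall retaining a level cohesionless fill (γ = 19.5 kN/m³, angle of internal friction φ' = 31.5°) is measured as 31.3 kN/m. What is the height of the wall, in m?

K_a = 0.3136. P_a = ½ K_a γ H² ⇒ H = √(2P_a/(K_a γ)).
H = √(2×31.3/(0.3136×19.5)) = 3.199 m.

3.20 m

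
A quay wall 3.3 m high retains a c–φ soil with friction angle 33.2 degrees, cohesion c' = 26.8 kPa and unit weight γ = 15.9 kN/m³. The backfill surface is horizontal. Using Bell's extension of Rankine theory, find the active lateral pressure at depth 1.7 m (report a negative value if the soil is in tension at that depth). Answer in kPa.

K_a = (1 − sin φ)/(1 + sin φ) = 0.2924.
σ_a = K_a γ z − 2c√K_a = 0.2924×15.9×1.7 − 2×26.8×0.5407 = -21.08 kPa.

-21.1 kPa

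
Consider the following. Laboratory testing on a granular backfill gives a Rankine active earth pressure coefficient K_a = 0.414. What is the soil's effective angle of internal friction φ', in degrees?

K_a = tan²(45° − φ/2) ⇒ 45° − φ/2 = arctan(√0.414) = 32.76°.
φ = 2(45° − 32.76°) = 24.48°.

24.5°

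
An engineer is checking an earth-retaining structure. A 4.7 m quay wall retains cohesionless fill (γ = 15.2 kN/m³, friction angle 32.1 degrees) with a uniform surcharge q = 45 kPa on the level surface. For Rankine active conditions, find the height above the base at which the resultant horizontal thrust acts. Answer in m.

K_a = 0.3060.
Triangular part P₁ = ½K_aγH² = 51.37 at H/3 = 1.567 m; rectangular part P₂ = K_a q H = 64.72 at H/2 = 2.350 m.
ȳ = (P₁·1.567 + P₂·2.350)/(P₁+P₂) = 2.003 m.

2.00 m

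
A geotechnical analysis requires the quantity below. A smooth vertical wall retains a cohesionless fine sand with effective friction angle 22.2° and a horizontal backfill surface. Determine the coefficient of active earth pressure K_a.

K_a = (1 − sin φ)/(1 + sin φ) = (1 − sin 22.2°)/(1 + sin 22.2°) = 0.4515.

0.452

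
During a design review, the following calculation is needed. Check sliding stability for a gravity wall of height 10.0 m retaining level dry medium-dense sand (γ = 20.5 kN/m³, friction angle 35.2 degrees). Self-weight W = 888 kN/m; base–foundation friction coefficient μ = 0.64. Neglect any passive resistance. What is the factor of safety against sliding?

K_a = tan²(45° − 35.2°/2) = 0.2687.
P_a = ½K_aγH² = 0.5×0.2687×20.5×10.0² = 275.4 kN/m, acting at H/3 = 3.333 m above the base.
FS_sliding = μW / P_a = 0.64×888 / 275.4 = 2.064.

2.06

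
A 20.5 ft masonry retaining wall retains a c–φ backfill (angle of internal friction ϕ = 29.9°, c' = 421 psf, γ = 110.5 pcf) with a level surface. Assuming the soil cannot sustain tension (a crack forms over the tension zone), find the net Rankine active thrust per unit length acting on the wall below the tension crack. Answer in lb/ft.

K_a = 0.3347; √K_a = 0.5785.
Tension-crack depth z_c = 2c/(γ√K_a) = 2×421/(110.5×0.5785) = 13.17 ft.
σ_a at base = K_a γ H − 2c√K_a = 0.3347×110.5×20.5 − 2×421×0.5785 = 271.0 psf.
P_a = ½ × 271.0 × (H − z_c) = 0.5×271.0×7.328 = 993.1 lb/ft.

993 lb/ft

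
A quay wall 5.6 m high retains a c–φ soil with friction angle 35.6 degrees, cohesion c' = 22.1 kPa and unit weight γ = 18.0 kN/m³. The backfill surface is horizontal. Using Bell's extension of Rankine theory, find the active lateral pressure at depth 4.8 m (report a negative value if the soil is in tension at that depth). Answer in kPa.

0.105 kPa

K_a = (1 − sin φ)/(1 + sin φ) = 0.2641.
σ_a = K_a γ z − 2c√K_a = 0.2641×18.0×4.8 − 2×22.1×0.5139 = 0.1046 kPa.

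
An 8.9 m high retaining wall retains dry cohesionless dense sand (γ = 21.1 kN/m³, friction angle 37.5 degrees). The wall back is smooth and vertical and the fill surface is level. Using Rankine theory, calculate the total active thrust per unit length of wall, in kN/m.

K_a = tan²(45° − φ/2) = 0.2432.
P_a = ½ K_a γ H² = 0.5 × 0.2432 × 21.1 × 8.9² = 203.2 kN/m.

203 kN/m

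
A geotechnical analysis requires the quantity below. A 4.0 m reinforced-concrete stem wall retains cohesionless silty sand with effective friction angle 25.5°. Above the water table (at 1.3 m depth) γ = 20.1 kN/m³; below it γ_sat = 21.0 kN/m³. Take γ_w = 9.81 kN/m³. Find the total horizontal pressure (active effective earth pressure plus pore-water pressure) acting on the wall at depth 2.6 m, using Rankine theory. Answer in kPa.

28.9 kPa

K_a = (1 − sin φ)/(1 + sin φ) = 0.3981.
γ' = 21.0 − 9.81 = 11.19 kN/m³.
Effective vertical stress at 2.6 m: σ'_v = 20.1×1.3 + 11.19×1.30 = 40.68 kPa.
σ'_h = K_a σ'_v = 0.3981 × 40.68 = 16.19 kPa; u = γ_w × 1.30 = 12.75 kPa.
Total σ_h = 16.19 + 12.75 = 28.95 kPa.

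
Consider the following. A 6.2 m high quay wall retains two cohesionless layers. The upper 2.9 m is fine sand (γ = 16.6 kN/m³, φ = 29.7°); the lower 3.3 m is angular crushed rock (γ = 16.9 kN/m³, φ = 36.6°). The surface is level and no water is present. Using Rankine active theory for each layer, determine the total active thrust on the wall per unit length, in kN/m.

K_a1 = tan²(45°−29.7°/2) = 0.3374; K_a2 = tan²(45°−36.6°/2) = 0.2530.
Layer 1: σ at base = K_a1 γ₁ h₁ = 16.24 kPa; P₁ = ½×16.24×2.9 = 23.55.
Layer 2: σ_v at top = γ₁h₁ = 48.14; σ_h top = K_a2×48.14 = 12.18; σ_h base = K_a2×(48.14+16.9×3.3) = 26.28.
P₂ = ½(12.18+26.28)×3.3 = 63.46. Total P_a = 23.55+63.46 = 87.01 kN/m.

87.0 kN/m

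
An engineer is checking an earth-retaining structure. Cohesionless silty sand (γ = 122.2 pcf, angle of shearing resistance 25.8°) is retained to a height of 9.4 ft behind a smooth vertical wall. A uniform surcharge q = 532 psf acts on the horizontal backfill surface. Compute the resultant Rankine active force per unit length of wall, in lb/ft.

4090 lb/ft

K_a = tan²(45° − φ/2) = 0.3935.
Soil triangle: ½ K_a γ H² = 0.5×0.3935×122.2×9.4² = 2124 lb/ft.
Surcharge rectangle: K_a q H = 0.3935×532×9.4 = 1968 lb/ft.
Total = 2124 + 1968 = 4092 lb/ft.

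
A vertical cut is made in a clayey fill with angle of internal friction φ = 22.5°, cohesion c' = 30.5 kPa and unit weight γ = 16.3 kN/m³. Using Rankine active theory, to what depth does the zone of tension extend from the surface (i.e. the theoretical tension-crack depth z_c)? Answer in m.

K_a = tan²(45° − 22.5°/2) = 0.4465; √K_a = 0.6682.
The active pressure is zero where K_a γ z = 2c√K_a, so z_c = 2c/(γ√K_a) = 2×30.5/(16.3×0.6682) = 5.601 m.

5.60 m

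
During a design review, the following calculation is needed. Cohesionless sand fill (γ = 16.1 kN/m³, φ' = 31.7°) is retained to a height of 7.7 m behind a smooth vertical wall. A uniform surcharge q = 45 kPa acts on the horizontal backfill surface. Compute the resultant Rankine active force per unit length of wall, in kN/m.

256 kN/m

K_a = tan²(45° − φ/2) = 0.3111.
Soil triangle: ½ K_a γ H² = 0.5×0.3111×16.1×7.7² = 148.5 kN/m.
Surcharge rectangle: K_a q H = 0.3111×45×7.7 = 107.8 kN/m.
Total = 148.5 + 107.8 = 256.3 kN/m.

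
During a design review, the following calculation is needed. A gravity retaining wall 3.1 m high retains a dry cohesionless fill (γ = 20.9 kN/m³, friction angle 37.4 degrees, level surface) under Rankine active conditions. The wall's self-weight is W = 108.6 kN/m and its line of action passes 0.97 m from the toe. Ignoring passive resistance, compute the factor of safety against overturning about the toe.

K_a = tan²(45° − 37.4°/2) = 0.2443.
P_a = ½K_aγH² = 0.5×0.2443×20.9×3.1² = 24.53 kN/m, acting at H/3 = 1.033 m above the base.
Overturning moment M_o = P_a × H/3 = 24.53 × 1.033 = 25.35.
Resisting moment M_r = W × 0.97 = 108.6 × 0.97 = 105.3.
FS_overturning = M_r/M_o = 105.3/25.35 = 4.156.

4.16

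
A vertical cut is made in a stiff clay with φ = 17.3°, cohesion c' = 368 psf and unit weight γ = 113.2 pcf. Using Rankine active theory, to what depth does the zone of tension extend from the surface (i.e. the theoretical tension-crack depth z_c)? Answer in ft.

K_a = tan²(45° − 17.3°/2) = 0.5416; √K_a = 0.7359.
The active pressure is zero where K_a γ z = 2c√K_a, so z_c = 2c/(γ√K_a) = 2×368/(113.2×0.7359) = 8.835 ft.

8.83 ft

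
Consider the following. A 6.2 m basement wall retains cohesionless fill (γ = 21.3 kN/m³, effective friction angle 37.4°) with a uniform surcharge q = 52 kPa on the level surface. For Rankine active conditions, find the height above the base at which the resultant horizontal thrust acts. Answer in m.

2.52 m

K_a = 0.2443.
Triangular part P₁ = ½K_aγH² = 100.00 at H/3 = 2.067 m; rectangular part P₂ = K_a q H = 78.75 at H/2 = 3.100 m.
ȳ = (P₁·2.067 + P₂·3.100)/(P₁+P₂) = 2.522 m.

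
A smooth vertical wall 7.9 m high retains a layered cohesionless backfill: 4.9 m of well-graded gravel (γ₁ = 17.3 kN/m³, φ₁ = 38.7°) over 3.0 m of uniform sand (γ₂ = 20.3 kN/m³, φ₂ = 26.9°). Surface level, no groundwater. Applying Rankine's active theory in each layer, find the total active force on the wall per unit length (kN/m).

178 kN/m

K_a1 = tan²(45°−38.7°/2) = 0.2306; K_a2 = tan²(45°−26.9°/2) = 0.3770.
Layer 1: σ at base = K_a1 γ₁ h₁ = 19.55 kPa; P₁ = ½×19.55×4.9 = 47.89.
Layer 2: σ_v at top = γ₁h₁ = 84.77; σ_h top = K_a2×84.77 = 31.96; σ_h base = K_a2×(84.77+20.3×3.0) = 54.92.
P₂ = ½(31.96+54.92)×3.0 = 130.3. Total P_a = 47.89+130.3 = 178.2 kN/m.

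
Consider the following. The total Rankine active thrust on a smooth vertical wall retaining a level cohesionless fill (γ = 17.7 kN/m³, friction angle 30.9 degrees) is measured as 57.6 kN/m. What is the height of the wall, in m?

K_a = 0.3214. P_a = ½ K_a γ H² ⇒ H = √(2P_a/(K_a γ)).
H = √(2×57.6/(0.3214×17.7)) = 4.500 m.

4.50 m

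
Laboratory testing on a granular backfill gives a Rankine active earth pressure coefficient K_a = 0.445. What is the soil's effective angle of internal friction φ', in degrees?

22.6°

K_a = tan²(45° − φ/2) ⇒ 45° − φ/2 = arctan(√0.445) = 33.71°.
φ = 2(45° − 33.71°) = 22.59°.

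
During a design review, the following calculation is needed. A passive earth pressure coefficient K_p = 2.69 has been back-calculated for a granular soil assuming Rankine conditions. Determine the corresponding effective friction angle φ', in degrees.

27.3°

K_p = (1+sin φ)/(1−sin φ) ⇒ sin φ = (K_p − 1)/(K_p + 1) = 0.4580.
φ = arcsin(0.4580) = 27.26°.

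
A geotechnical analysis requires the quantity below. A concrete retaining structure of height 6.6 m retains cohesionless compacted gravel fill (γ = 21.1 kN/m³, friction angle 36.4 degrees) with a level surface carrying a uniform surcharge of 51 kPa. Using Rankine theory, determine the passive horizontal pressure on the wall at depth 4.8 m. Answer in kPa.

597 kPa

K_p = (1 + sin φ)/(1 − sin φ) = 3.919.
σ_v = γz + q = 21.1 × 4.8 + 51 = 152.3 kPa.
σ_h = K_p σ_v = 3.919 × 152.3 = 596.8 kPa.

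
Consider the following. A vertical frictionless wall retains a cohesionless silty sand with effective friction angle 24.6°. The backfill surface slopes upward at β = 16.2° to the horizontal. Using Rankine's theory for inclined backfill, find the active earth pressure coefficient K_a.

K_a = cos β · (cos β − √(cos²β − cos²φ)) / (cos β + √(cos²β − cos²φ)).
cos β = 0.9603, cos φ = 0.9092, √(cos²β − cos²φ) = 0.3090.
K_a = 0.9603 × (0.9603 − 0.3090)/(0.9603 + 0.3090) = 0.4928.

0.493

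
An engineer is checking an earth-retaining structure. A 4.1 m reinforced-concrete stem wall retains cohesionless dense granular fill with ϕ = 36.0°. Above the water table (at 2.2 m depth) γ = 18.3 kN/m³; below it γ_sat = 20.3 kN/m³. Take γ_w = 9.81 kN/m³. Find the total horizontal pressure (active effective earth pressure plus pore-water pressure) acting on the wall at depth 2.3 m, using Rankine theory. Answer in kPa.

11.7 kPa

K_a = (1 − sin φ)/(1 + sin φ) = 0.2596.
γ' = 20.3 − 9.81 = 10.49 kN/m³.
Effective vertical stress at 2.3 m: σ'_v = 18.3×2.2 + 10.49×0.1000 = 41.31 kPa.
σ'_h = K_a σ'_v = 0.2596 × 41.31 = 10.72 kPa; u = γ_w × 0.1000 = 0.9810 kPa.
Total σ_h = 10.72 + 0.9810 = 11.71 kPa.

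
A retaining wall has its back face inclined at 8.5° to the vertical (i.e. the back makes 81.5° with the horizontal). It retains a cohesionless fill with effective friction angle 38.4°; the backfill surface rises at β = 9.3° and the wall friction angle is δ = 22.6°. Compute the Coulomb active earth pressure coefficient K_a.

0.309

K_a = sin²(α+φ) / [sin²α · sin(α−δ) · (1 + √{sin(φ+δ)sin(φ−β) / (sin(α−δ)sin(α+β))})²].
With α = 81.5°, φ = 38.4°, δ = 22.6°, β = 9.3°: K_a = 0.3087.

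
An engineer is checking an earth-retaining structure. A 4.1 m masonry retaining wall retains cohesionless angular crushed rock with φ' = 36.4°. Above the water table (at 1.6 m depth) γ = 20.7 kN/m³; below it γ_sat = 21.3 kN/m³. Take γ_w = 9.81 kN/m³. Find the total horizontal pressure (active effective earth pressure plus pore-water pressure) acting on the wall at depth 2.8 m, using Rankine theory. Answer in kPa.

23.7 kPa

K_a = (1 − sin φ)/(1 + sin φ) = 0.2552.
γ' = 21.3 − 9.81 = 11.49 kN/m³.
Effective vertical stress at 2.8 m: σ'_v = 20.7×1.6 + 11.49×1.20 = 46.91 kPa.
σ'_h = K_a σ'_v = 0.2552 × 46.91 = 11.97 kPa; u = γ_w × 1.20 = 11.77 kPa.
Total σ_h = 11.97 + 11.77 = 23.74 kPa.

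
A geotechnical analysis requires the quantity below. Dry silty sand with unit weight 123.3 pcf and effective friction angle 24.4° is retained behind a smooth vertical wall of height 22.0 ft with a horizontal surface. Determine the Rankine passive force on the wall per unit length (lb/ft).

K_p = tan²(45° + φ/2) = 2.408.
P_p = ½ K_p γ H² = 0.5 × 2.408 × 123.3 × 22.0² = 71840 lb/ft.

71800 lb/ft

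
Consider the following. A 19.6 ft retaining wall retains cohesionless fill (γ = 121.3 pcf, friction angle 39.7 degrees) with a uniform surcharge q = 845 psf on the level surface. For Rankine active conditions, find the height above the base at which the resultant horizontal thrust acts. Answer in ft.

7.89 ft

K_a = 0.2204.
Triangular part P₁ = ½K_aγH² = 5136 at H/3 = 6.533 ft; rectangular part P₂ = K_a q H = 3651 at H/2 = 9.800 ft.
ȳ = (P₁·6.533 + P₂·9.800)/(P₁+P₂) = 7.891 ft.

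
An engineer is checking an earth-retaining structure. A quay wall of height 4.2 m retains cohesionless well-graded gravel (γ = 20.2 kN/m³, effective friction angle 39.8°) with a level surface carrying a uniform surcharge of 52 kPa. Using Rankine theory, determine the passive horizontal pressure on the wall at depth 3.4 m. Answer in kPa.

K_p = (1 + sin φ)/(1 − sin φ) = 4.557.
σ_v = γz + q = 20.2 × 3.4 + 52 = 120.7 kPa.
σ_h = K_p σ_v = 4.557 × 120.7 = 550.0 kPa.

550 kPa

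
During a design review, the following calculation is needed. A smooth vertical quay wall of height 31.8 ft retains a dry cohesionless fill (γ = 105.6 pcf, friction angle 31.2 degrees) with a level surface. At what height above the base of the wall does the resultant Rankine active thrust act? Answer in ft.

10.6 ft

K_a = 0.3175.
The pressure distribution is triangular, so the resultant acts at H/3 above the base = 31.8/3 = 10.60 ft.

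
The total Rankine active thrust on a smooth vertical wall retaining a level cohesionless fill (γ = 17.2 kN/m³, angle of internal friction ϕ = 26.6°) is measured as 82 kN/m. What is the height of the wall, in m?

K_a = 0.3814. P_a = ½ K_a γ H² ⇒ H = √(2P_a/(K_a γ)).
H = √(2×82/(0.3814×17.2)) = 5.000 m.

5.00 m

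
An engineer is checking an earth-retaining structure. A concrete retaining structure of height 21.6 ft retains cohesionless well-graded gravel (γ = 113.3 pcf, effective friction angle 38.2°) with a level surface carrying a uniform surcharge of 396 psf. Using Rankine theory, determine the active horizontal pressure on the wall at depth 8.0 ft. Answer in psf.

307 psf

K_a = (1 − sin φ)/(1 + sin φ) = 0.2358.
σ_v = γz + q = 113.3 × 8.0 + 396 = 1302 psf.
σ_h = K_a σ_v = 0.2358 × 1302 = 307.1 psf.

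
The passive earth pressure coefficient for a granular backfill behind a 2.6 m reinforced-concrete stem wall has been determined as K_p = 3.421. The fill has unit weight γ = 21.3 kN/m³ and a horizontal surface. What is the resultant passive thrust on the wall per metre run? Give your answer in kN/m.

246 kN/m

P = ½ K_p γ H² = 0.5 × 3.421 × 21.3 × 2.6² = 246.3 kN/m.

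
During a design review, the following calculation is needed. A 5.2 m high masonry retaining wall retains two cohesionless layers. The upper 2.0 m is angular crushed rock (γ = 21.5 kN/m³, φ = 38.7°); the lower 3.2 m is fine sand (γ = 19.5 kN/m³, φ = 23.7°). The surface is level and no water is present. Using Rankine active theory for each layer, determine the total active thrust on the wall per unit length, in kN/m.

K_a1 = tan²(45°−38.7°/2) = 0.2306; K_a2 = tan²(45°−23.7°/2) = 0.4266.
Layer 1: σ at base = K_a1 γ₁ h₁ = 9.915 kPa; P₁ = ½×9.915×2.0 = 9.915.
Layer 2: σ_v at top = γ₁h₁ = 43.00; σ_h top = K_a2×43.00 = 18.34; σ_h base = K_a2×(43.00+19.5×3.2) = 44.96.
P₂ = ½(18.34+44.96)×3.2 = 101.3. Total P_a = 9.915+101.3 = 111.2 kN/m.

111 kN/m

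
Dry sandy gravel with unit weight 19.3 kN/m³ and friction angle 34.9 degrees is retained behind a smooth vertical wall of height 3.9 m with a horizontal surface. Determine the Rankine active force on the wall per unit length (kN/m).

K_a = tan²(45° − φ/2) = 0.2721.
P_a = ½ K_a γ H² = 0.5 × 0.2721 × 19.3 × 3.9² = 39.94 kN/m.

39.9 kN/m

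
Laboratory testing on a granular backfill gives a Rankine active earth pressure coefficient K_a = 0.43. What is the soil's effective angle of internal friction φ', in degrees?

K_a = tan²(45° − φ/2) ⇒ 45° − φ/2 = arctan(√0.43) = 33.25°.
φ = 2(45° − 33.25°) = 23.49°.

23.5°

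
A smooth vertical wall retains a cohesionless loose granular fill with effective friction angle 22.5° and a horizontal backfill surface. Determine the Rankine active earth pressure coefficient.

K_a = (1 − sin φ)/(1 + sin φ) = (1 − sin 22.5°)/(1 + sin 22.5°) = 0.4465.

0.446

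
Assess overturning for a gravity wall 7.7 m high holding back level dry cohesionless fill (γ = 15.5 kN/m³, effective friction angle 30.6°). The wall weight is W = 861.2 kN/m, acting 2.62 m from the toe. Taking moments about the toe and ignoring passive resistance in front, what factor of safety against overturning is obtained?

5.88

K_a = tan²(45° − 30.6°/2) = 0.3253.
P_a = ½K_aγH² = 0.5×0.3253×15.5×7.7² = 149.5 kN/m, acting at H/3 = 2.567 m above the base.
Overturning moment M_o = P_a × H/3 = 149.5 × 2.567 = 383.7.
Resisting moment M_r = W × 2.62 = 861.2 × 2.62 = 2256.
FS_overturning = M_r/M_o = 2256/383.7 = 5.880.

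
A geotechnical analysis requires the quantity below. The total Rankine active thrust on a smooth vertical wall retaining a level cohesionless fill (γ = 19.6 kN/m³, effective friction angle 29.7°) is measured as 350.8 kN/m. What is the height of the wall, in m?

10.3 m

K_a = 0.3374. P_a = ½ K_a γ H² ⇒ H = √(2P_a/(K_a γ)).
H = √(2×350.8/(0.3374×19.6)) = 10.30 m.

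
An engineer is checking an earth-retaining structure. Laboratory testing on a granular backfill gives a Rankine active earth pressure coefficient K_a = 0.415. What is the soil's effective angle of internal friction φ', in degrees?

24.4°

K_a = tan²(45° − φ/2) ⇒ 45° − φ/2 = arctan(√0.415) = 32.79°.
φ = 2(45° − 32.79°) = 24.42°.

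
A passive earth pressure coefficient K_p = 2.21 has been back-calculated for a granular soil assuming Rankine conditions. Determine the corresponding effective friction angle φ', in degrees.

K_p = (1+sin φ)/(1−sin φ) ⇒ sin φ = (K_p − 1)/(K_p + 1) = 0.3769.
φ = arcsin(0.3769) = 22.14°.

22.1°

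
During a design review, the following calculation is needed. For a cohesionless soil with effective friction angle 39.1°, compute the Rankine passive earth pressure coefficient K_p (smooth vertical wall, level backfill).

4.42

K_p = (1 + sin φ)/(1 − sin φ) = tan²(45° + 39.1°/2) = 4.415.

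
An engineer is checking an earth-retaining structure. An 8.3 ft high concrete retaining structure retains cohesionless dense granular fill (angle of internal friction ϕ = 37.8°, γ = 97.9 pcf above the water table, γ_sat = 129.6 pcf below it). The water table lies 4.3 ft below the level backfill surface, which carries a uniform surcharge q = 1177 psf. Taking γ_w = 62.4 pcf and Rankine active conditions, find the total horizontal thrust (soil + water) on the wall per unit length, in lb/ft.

K_a = tan²(45° − φ/2) = 0.2400.
γ' = 129.6 − 62.4 = 67.20 pcf. h₂ = H − d_w = 4.0 ft.
σ'_h: at surface K_a·q = 282.5; at WT K_a(q+γd_w) = 383.5; at base K_a(q+γd_w+γ'h₂) = 448.0 psf.
P₁ = ½(282.5+383.5)×4.3 = 1432; P₂ = ½(383.5+448.0)×4.0 = 1663; P_w = ½γ_w h₂² = 499.2.
Total = 1432+1663+499.2 = 3594 lb/ft.

3590 lb/ft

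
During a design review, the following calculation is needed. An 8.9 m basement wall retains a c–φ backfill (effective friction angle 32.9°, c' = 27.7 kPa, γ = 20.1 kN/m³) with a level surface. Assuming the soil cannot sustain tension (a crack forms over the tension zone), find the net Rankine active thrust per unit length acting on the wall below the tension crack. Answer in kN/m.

43.7 kN/m

K_a = 0.2960; √K_a = 0.5441.
Tension-crack depth z_c = 2c/(γ√K_a) = 2×27.7/(20.1×0.5441) = 5.066 m.
σ_a at base = K_a γ H − 2c√K_a = 0.2960×20.1×8.9 − 2×27.7×0.5441 = 22.81 kPa.
P_a = ½ × 22.81 × (H − z_c) = 0.5×22.81×3.834 = 43.74 kN/m.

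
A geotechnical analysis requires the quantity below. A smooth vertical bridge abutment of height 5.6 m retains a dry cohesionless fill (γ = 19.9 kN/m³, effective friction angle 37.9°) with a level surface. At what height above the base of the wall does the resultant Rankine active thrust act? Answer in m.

1.87 m

K_a = 0.2389.
The pressure distribution is triangular, so the resultant acts at H/3 above the base = 5.6/3 = 1.867 m.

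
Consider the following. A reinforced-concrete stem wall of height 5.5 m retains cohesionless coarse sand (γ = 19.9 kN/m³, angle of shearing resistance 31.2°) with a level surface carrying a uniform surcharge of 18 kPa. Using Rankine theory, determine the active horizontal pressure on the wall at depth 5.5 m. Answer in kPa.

40.5 kPa

K_a = (1 − sin φ)/(1 + sin φ) = 0.3175.
σ_v = γz + q = 19.9 × 5.5 + 18 = 127.4 kPa.
σ_h = K_a σ_v = 0.3175 × 127.4 = 40.47 kPa.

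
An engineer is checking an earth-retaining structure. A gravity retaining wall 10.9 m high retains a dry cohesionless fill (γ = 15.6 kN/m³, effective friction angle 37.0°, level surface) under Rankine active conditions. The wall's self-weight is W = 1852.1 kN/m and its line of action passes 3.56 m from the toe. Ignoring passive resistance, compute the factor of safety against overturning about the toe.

7.88

K_a = tan²(45° − 37.0°/2) = 0.2486.
P_a = ½K_aγH² = 0.5×0.2486×15.6×10.9² = 230.4 kN/m, acting at H/3 = 3.633 m above the base.
Overturning moment M_o = P_a × H/3 = 230.4 × 3.633 = 837.0.
Resisting moment M_r = W × 3.56 = 1852.1 × 3.56 = 6593.
FS_overturning = M_r/M_o = 6593/837.0 = 7.878.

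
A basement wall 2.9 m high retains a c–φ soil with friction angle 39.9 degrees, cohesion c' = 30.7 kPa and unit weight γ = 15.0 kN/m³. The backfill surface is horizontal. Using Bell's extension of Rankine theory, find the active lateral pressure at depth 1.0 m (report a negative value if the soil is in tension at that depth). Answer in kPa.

K_a = (1 − sin φ)/(1 + sin φ) = 0.2184.
σ_a = K_a γ z − 2c√K_a = 0.2184×15.0×1.0 − 2×30.7×0.4674 = -25.42 kPa.

-25.4 kPa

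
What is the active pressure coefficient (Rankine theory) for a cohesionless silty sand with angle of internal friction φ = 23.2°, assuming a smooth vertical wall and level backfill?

0.435

K_a = (1 − sin φ)/(1 + sin φ) = (1 − sin 23.2°)/(1 + sin 23.2°) = 0.4348.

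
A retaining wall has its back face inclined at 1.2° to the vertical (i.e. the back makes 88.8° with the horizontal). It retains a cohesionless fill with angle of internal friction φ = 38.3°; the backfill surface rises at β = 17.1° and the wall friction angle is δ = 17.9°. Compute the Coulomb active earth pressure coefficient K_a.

K_a = sin²(α+φ) / [sin²α · sin(α−δ) · (1 + √{sin(φ+δ)sin(φ−β) / (sin(α−δ)sin(α+β))})²].
With α = 88.8°, φ = 38.3°, δ = 17.9°, β = 17.1°: K_a = 0.2715.

0.271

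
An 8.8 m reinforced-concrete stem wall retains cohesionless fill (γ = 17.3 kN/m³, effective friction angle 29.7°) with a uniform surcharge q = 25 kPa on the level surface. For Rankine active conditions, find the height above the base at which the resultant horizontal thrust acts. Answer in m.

K_a = 0.3374.
Triangular part P₁ = ½K_aγH² = 226.0 at H/3 = 2.933 m; rectangular part P₂ = K_a q H = 74.22 at H/2 = 4.400 m.
ȳ = (P₁·2.933 + P₂·4.400)/(P₁+P₂) = 3.296 m.

3.30 m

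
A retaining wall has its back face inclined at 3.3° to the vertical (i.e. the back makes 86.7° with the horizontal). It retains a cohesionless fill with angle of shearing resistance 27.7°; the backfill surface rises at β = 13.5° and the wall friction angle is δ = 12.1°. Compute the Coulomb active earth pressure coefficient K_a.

0.436

K_a = sin²(α+φ) / [sin²α · sin(α−δ) · (1 + √{sin(φ+δ)sin(φ−β) / (sin(α−δ)sin(α+β))})²].
With α = 86.7°, φ = 27.7°, δ = 12.1°, β = 13.5°: K_a = 0.4361.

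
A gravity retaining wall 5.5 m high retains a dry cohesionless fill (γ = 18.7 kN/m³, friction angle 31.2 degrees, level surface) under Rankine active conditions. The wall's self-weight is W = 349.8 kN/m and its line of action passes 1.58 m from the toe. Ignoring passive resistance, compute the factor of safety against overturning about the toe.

3.36

K_a = tan²(45° − 31.2°/2) = 0.3175.
P_a = ½K_aγH² = 0.5×0.3175×18.7×5.5² = 89.80 kN/m, acting at H/3 = 1.833 m above the base.
Overturning moment M_o = P_a × H/3 = 89.80 × 1.833 = 164.6.
Resisting moment M_r = W × 1.58 = 349.8 × 1.58 = 552.7.
FS_overturning = M_r/M_o = 552.7/164.6 = 3.357.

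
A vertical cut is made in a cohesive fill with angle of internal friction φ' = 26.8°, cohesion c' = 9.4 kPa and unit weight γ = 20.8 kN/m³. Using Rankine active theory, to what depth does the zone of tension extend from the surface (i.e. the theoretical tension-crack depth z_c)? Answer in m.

K_a = tan²(45° − 26.8°/2) = 0.3785; √K_a = 0.6152.
The active pressure is zero where K_a γ z = 2c√K_a, so z_c = 2c/(γ√K_a) = 2×9.4/(20.8×0.6152) = 1.469 m.

1.47 m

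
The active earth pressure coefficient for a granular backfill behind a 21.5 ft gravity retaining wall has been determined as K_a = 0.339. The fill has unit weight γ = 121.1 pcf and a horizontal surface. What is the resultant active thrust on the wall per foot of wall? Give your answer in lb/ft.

P = ½ K_a γ H² = 0.5 × 0.339 × 121.1 × 21.5² = 9488 lb/ft.

9490 lb/ft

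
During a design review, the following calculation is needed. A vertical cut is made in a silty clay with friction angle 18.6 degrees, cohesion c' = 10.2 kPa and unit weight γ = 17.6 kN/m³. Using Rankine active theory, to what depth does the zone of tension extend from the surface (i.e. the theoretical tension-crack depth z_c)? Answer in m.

K_a = tan²(45° − 18.6°/2) = 0.5163; √K_a = 0.7186.
The active pressure is zero where K_a γ z = 2c√K_a, so z_c = 2c/(γ√K_a) = 2×10.2/(17.6×0.7186) = 1.613 m.

1.61 m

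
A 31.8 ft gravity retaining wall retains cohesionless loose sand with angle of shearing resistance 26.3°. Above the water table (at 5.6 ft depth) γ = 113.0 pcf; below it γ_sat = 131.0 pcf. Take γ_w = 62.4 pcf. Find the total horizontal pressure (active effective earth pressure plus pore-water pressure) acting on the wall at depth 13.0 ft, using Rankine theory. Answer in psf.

K_a = (1 − sin φ)/(1 + sin φ) = 0.3859.
γ' = 131.0 − 62.4 = 68.60 pcf.
Effective vertical stress at 13.0 ft: σ'_v = 113.0×5.6 + 68.60×7.40 = 1140 psf.
σ'_h = K_a σ'_v = 0.3859 × 1140 = 440.1 psf; u = γ_w × 7.40 = 461.8 psf.
Total σ_h = 440.1 + 461.8 = 901.9 psf.

902 psf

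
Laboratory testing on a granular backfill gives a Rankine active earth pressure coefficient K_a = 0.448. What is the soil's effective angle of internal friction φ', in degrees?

22.4°

K_a = tan²(45° − φ/2) ⇒ 45° − φ/2 = arctan(√0.448) = 33.80°.
φ = 2(45° − 33.80°) = 22.41°.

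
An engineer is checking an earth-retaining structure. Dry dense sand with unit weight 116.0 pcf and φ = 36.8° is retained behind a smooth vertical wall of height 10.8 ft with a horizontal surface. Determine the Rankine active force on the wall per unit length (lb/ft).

1700 lb/ft

K_a = tan²(45° − φ/2) = 0.2508.
P_a = ½ K_a γ H² = 0.5 × 0.2508 × 116.0 × 10.8² = 1696 lb/ft.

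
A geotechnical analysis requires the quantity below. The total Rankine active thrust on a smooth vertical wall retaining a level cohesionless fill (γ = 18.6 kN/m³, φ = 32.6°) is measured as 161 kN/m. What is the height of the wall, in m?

7.60 m

K_a = 0.2997. P_a = ½ K_a γ H² ⇒ H = √(2P_a/(K_a γ)).
H = √(2×161/(0.2997×18.6)) = 7.600 m.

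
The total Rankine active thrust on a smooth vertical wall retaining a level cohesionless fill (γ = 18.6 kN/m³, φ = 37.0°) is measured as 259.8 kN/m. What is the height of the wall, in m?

10.6 m

K_a = 0.2486. P_a = ½ K_a γ H² ⇒ H = √(2P_a/(K_a γ)).
H = √(2×259.8/(0.2486×18.6)) = 10.60 m.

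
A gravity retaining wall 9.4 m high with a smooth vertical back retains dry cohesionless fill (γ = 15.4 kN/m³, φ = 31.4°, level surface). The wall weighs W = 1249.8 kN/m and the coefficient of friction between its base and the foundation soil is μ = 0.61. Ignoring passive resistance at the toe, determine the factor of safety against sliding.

K_a = tan²(45° − 31.4°/2) = 0.3149.
P_a = ½K_aγH² = 0.5×0.3149×15.4×9.4² = 214.3 kN/m, acting at H/3 = 3.133 m above the base.
FS_sliding = μW / P_a = 0.61×1249.8 / 214.3 = 3.558.

3.56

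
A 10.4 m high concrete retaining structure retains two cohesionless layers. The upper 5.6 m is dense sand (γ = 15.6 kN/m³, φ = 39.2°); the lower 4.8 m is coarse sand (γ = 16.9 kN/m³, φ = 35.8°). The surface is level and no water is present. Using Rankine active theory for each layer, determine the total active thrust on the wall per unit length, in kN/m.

216 kN/m

K_a1 = tan²(45°−39.2°/2) = 0.2255; K_a2 = tan²(45°−35.8°/2) = 0.2619.
Layer 1: σ at base = K_a1 γ₁ h₁ = 19.70 kPa; P₁ = ½×19.70×5.6 = 55.15.
Layer 2: σ_v at top = γ₁h₁ = 87.36; σ_h top = K_a2×87.36 = 22.88; σ_h base = K_a2×(87.36+16.9×4.8) = 44.12.
P₂ = ½(22.88+44.12)×4.8 = 160.8. Total P_a = 55.15+160.8 = 215.9 kN/m.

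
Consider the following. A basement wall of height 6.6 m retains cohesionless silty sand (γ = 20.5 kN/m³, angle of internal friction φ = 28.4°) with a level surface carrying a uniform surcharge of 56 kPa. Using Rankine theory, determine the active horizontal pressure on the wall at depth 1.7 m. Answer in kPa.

32.3 kPa

K_a = (1 − sin φ)/(1 + sin φ) = 0.3554.
σ_v = γz + q = 20.5 × 1.7 + 56 = 90.85 kPa.
σ_h = K_a σ_v = 0.3554 × 90.85 = 32.28 kPa.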